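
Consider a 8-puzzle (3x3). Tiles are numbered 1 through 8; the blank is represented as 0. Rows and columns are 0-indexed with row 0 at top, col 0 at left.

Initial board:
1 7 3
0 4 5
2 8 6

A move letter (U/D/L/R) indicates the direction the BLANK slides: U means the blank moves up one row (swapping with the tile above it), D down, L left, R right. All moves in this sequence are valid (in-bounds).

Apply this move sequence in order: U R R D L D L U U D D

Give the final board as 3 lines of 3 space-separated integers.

Answer: 7 3 5
1 8 4
0 2 6

Derivation:
After move 1 (U):
0 7 3
1 4 5
2 8 6

After move 2 (R):
7 0 3
1 4 5
2 8 6

After move 3 (R):
7 3 0
1 4 5
2 8 6

After move 4 (D):
7 3 5
1 4 0
2 8 6

After move 5 (L):
7 3 5
1 0 4
2 8 6

After move 6 (D):
7 3 5
1 8 4
2 0 6

After move 7 (L):
7 3 5
1 8 4
0 2 6

After move 8 (U):
7 3 5
0 8 4
1 2 6

After move 9 (U):
0 3 5
7 8 4
1 2 6

After move 10 (D):
7 3 5
0 8 4
1 2 6

After move 11 (D):
7 3 5
1 8 4
0 2 6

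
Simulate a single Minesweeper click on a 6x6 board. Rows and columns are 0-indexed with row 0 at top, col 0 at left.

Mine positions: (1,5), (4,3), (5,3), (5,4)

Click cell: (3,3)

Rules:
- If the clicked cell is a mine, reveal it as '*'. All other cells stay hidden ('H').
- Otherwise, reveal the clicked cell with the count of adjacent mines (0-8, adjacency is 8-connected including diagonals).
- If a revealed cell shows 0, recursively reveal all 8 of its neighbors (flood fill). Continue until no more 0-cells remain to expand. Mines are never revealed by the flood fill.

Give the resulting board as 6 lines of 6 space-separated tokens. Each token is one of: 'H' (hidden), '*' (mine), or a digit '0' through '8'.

H H H H H H
H H H H H H
H H H H H H
H H H 1 H H
H H H H H H
H H H H H H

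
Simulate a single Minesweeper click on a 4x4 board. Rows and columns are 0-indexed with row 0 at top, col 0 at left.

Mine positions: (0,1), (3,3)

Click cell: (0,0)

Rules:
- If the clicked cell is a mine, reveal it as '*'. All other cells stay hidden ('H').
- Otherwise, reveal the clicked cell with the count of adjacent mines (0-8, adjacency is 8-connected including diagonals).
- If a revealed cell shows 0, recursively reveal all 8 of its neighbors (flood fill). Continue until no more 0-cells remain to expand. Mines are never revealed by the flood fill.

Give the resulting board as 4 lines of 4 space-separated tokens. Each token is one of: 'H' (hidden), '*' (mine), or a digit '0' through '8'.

1 H H H
H H H H
H H H H
H H H H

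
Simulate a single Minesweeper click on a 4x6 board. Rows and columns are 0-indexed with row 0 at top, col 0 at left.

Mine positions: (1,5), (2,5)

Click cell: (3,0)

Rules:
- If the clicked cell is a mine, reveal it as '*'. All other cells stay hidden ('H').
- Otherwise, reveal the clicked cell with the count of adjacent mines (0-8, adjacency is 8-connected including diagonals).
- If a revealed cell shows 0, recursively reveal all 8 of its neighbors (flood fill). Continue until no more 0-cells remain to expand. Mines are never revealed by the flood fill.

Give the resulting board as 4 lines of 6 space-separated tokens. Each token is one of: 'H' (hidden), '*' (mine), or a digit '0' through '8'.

0 0 0 0 1 H
0 0 0 0 2 H
0 0 0 0 2 H
0 0 0 0 1 H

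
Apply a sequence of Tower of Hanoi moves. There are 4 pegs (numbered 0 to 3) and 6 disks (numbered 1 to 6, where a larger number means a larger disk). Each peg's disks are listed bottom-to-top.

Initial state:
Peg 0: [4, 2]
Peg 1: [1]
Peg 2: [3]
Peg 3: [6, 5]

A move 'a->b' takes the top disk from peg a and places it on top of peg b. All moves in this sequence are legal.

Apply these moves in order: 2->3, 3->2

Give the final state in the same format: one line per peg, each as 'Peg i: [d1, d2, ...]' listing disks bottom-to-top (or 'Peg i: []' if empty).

After move 1 (2->3):
Peg 0: [4, 2]
Peg 1: [1]
Peg 2: []
Peg 3: [6, 5, 3]

After move 2 (3->2):
Peg 0: [4, 2]
Peg 1: [1]
Peg 2: [3]
Peg 3: [6, 5]

Answer: Peg 0: [4, 2]
Peg 1: [1]
Peg 2: [3]
Peg 3: [6, 5]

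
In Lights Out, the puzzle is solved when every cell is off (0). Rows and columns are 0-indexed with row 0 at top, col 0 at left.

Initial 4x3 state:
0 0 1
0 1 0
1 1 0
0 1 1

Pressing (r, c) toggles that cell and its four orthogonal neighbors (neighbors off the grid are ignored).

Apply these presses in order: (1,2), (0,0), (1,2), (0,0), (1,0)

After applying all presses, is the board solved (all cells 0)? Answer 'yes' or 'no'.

After press 1 at (1,2):
0 0 0
0 0 1
1 1 1
0 1 1

After press 2 at (0,0):
1 1 0
1 0 1
1 1 1
0 1 1

After press 3 at (1,2):
1 1 1
1 1 0
1 1 0
0 1 1

After press 4 at (0,0):
0 0 1
0 1 0
1 1 0
0 1 1

After press 5 at (1,0):
1 0 1
1 0 0
0 1 0
0 1 1

Lights still on: 6

Answer: no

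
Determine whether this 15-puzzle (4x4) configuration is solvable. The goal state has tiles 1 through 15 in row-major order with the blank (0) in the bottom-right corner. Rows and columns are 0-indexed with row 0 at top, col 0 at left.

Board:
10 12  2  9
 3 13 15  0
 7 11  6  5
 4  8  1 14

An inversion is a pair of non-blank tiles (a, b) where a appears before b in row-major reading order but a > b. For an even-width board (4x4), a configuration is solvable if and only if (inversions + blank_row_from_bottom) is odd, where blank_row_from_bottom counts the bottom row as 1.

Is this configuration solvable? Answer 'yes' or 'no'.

Answer: no

Derivation:
Inversions: 59
Blank is in row 1 (0-indexed from top), which is row 3 counting from the bottom (bottom = 1).
59 + 3 = 62, which is even, so the puzzle is not solvable.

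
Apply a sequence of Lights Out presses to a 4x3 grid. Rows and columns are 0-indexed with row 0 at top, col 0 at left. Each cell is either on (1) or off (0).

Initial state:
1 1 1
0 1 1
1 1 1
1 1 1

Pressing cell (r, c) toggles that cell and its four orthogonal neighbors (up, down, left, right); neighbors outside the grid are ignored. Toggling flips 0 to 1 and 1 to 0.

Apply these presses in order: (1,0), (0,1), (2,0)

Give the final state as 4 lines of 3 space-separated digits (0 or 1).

After press 1 at (1,0):
0 1 1
1 0 1
0 1 1
1 1 1

After press 2 at (0,1):
1 0 0
1 1 1
0 1 1
1 1 1

After press 3 at (2,0):
1 0 0
0 1 1
1 0 1
0 1 1

Answer: 1 0 0
0 1 1
1 0 1
0 1 1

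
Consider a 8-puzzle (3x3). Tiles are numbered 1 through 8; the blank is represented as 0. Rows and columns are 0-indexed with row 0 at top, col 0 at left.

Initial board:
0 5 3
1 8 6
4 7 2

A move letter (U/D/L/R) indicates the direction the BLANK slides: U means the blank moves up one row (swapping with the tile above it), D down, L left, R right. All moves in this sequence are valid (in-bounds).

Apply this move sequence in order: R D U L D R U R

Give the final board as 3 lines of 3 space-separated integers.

Answer: 1 3 0
8 5 6
4 7 2

Derivation:
After move 1 (R):
5 0 3
1 8 6
4 7 2

After move 2 (D):
5 8 3
1 0 6
4 7 2

After move 3 (U):
5 0 3
1 8 6
4 7 2

After move 4 (L):
0 5 3
1 8 6
4 7 2

After move 5 (D):
1 5 3
0 8 6
4 7 2

After move 6 (R):
1 5 3
8 0 6
4 7 2

After move 7 (U):
1 0 3
8 5 6
4 7 2

After move 8 (R):
1 3 0
8 5 6
4 7 2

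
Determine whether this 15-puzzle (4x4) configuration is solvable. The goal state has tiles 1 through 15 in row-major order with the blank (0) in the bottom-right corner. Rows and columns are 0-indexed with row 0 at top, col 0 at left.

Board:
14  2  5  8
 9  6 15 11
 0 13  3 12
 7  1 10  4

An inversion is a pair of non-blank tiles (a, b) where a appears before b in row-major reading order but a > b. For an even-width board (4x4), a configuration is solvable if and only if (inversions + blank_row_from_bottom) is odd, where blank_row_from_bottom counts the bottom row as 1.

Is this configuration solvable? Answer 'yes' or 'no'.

Answer: yes

Derivation:
Inversions: 57
Blank is in row 2 (0-indexed from top), which is row 2 counting from the bottom (bottom = 1).
57 + 2 = 59, which is odd, so the puzzle is solvable.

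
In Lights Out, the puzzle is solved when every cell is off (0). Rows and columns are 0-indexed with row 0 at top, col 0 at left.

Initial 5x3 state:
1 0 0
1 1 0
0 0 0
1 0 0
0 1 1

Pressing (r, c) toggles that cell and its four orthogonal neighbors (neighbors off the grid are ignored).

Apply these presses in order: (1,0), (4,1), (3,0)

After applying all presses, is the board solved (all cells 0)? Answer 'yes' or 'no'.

After press 1 at (1,0):
0 0 0
0 0 0
1 0 0
1 0 0
0 1 1

After press 2 at (4,1):
0 0 0
0 0 0
1 0 0
1 1 0
1 0 0

After press 3 at (3,0):
0 0 0
0 0 0
0 0 0
0 0 0
0 0 0

Lights still on: 0

Answer: yes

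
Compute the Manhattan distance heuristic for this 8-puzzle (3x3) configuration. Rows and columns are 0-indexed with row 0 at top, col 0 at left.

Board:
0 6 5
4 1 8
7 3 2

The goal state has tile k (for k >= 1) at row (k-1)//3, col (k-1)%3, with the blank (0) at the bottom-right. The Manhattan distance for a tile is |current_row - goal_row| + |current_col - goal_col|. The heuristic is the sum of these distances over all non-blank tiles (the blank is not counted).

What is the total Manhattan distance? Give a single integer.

Tile 6: (0,1)->(1,2) = 2
Tile 5: (0,2)->(1,1) = 2
Tile 4: (1,0)->(1,0) = 0
Tile 1: (1,1)->(0,0) = 2
Tile 8: (1,2)->(2,1) = 2
Tile 7: (2,0)->(2,0) = 0
Tile 3: (2,1)->(0,2) = 3
Tile 2: (2,2)->(0,1) = 3
Sum: 2 + 2 + 0 + 2 + 2 + 0 + 3 + 3 = 14

Answer: 14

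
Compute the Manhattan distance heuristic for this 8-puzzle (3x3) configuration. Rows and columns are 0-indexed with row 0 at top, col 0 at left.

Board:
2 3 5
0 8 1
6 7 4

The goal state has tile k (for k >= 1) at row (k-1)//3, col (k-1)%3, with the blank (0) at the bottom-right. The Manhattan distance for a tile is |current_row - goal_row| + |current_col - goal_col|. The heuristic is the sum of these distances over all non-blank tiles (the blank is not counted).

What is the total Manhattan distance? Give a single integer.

Tile 2: (0,0)->(0,1) = 1
Tile 3: (0,1)->(0,2) = 1
Tile 5: (0,2)->(1,1) = 2
Tile 8: (1,1)->(2,1) = 1
Tile 1: (1,2)->(0,0) = 3
Tile 6: (2,0)->(1,2) = 3
Tile 7: (2,1)->(2,0) = 1
Tile 4: (2,2)->(1,0) = 3
Sum: 1 + 1 + 2 + 1 + 3 + 3 + 1 + 3 = 15

Answer: 15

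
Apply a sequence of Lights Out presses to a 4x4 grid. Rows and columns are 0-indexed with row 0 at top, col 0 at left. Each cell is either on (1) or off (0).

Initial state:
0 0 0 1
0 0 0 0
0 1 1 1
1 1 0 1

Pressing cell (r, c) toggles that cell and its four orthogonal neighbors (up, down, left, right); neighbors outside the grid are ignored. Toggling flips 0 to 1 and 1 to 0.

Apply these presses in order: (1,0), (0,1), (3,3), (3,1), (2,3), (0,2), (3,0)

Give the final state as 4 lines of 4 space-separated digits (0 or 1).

Answer: 0 0 0 0
1 0 1 1
0 0 0 1
1 1 0 1

Derivation:
After press 1 at (1,0):
1 0 0 1
1 1 0 0
1 1 1 1
1 1 0 1

After press 2 at (0,1):
0 1 1 1
1 0 0 0
1 1 1 1
1 1 0 1

After press 3 at (3,3):
0 1 1 1
1 0 0 0
1 1 1 0
1 1 1 0

After press 4 at (3,1):
0 1 1 1
1 0 0 0
1 0 1 0
0 0 0 0

After press 5 at (2,3):
0 1 1 1
1 0 0 1
1 0 0 1
0 0 0 1

After press 6 at (0,2):
0 0 0 0
1 0 1 1
1 0 0 1
0 0 0 1

After press 7 at (3,0):
0 0 0 0
1 0 1 1
0 0 0 1
1 1 0 1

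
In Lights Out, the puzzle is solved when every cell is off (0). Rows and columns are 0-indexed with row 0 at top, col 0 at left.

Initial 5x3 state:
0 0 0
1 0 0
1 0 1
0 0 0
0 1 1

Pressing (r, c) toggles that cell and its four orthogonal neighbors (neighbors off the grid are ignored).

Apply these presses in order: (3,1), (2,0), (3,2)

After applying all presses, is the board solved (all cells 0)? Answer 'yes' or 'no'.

Answer: yes

Derivation:
After press 1 at (3,1):
0 0 0
1 0 0
1 1 1
1 1 1
0 0 1

After press 2 at (2,0):
0 0 0
0 0 0
0 0 1
0 1 1
0 0 1

After press 3 at (3,2):
0 0 0
0 0 0
0 0 0
0 0 0
0 0 0

Lights still on: 0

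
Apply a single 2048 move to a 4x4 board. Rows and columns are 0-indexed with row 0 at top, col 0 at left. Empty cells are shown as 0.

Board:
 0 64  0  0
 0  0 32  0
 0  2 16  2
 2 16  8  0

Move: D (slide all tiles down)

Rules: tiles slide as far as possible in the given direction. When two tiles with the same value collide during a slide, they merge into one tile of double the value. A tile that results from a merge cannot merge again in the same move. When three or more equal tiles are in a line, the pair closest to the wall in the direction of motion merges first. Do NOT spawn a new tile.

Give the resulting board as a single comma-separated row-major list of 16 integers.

Answer: 0, 0, 0, 0, 0, 64, 32, 0, 0, 2, 16, 0, 2, 16, 8, 2

Derivation:
Slide down:
col 0: [0, 0, 0, 2] -> [0, 0, 0, 2]
col 1: [64, 0, 2, 16] -> [0, 64, 2, 16]
col 2: [0, 32, 16, 8] -> [0, 32, 16, 8]
col 3: [0, 0, 2, 0] -> [0, 0, 0, 2]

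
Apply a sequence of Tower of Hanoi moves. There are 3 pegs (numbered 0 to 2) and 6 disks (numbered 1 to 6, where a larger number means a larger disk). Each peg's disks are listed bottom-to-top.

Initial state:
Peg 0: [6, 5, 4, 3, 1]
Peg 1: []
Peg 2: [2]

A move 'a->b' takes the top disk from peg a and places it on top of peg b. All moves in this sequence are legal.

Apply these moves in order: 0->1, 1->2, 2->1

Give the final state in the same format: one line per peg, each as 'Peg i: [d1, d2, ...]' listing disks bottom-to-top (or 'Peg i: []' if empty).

Answer: Peg 0: [6, 5, 4, 3]
Peg 1: [1]
Peg 2: [2]

Derivation:
After move 1 (0->1):
Peg 0: [6, 5, 4, 3]
Peg 1: [1]
Peg 2: [2]

After move 2 (1->2):
Peg 0: [6, 5, 4, 3]
Peg 1: []
Peg 2: [2, 1]

After move 3 (2->1):
Peg 0: [6, 5, 4, 3]
Peg 1: [1]
Peg 2: [2]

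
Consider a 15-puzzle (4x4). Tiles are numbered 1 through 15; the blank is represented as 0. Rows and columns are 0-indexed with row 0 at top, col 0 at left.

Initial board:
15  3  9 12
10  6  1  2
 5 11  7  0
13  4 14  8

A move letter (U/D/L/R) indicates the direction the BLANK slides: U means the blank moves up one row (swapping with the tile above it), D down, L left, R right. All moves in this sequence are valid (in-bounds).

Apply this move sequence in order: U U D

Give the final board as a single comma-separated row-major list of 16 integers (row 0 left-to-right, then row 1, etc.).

After move 1 (U):
15  3  9 12
10  6  1  0
 5 11  7  2
13  4 14  8

After move 2 (U):
15  3  9  0
10  6  1 12
 5 11  7  2
13  4 14  8

After move 3 (D):
15  3  9 12
10  6  1  0
 5 11  7  2
13  4 14  8

Answer: 15, 3, 9, 12, 10, 6, 1, 0, 5, 11, 7, 2, 13, 4, 14, 8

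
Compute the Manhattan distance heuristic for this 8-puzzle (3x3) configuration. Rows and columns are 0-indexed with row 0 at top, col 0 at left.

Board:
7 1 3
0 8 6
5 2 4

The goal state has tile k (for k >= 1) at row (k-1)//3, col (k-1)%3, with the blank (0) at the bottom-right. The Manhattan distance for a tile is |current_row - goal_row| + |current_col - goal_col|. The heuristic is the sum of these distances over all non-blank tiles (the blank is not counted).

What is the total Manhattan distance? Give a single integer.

Tile 7: at (0,0), goal (2,0), distance |0-2|+|0-0| = 2
Tile 1: at (0,1), goal (0,0), distance |0-0|+|1-0| = 1
Tile 3: at (0,2), goal (0,2), distance |0-0|+|2-2| = 0
Tile 8: at (1,1), goal (2,1), distance |1-2|+|1-1| = 1
Tile 6: at (1,2), goal (1,2), distance |1-1|+|2-2| = 0
Tile 5: at (2,0), goal (1,1), distance |2-1|+|0-1| = 2
Tile 2: at (2,1), goal (0,1), distance |2-0|+|1-1| = 2
Tile 4: at (2,2), goal (1,0), distance |2-1|+|2-0| = 3
Sum: 2 + 1 + 0 + 1 + 0 + 2 + 2 + 3 = 11

Answer: 11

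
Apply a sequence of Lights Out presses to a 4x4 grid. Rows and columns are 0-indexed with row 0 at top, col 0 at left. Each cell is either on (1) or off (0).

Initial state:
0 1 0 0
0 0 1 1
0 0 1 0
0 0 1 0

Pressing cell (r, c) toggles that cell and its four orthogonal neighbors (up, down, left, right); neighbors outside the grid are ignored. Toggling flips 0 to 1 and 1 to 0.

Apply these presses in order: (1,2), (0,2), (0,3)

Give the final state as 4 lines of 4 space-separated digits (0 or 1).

After press 1 at (1,2):
0 1 1 0
0 1 0 0
0 0 0 0
0 0 1 0

After press 2 at (0,2):
0 0 0 1
0 1 1 0
0 0 0 0
0 0 1 0

After press 3 at (0,3):
0 0 1 0
0 1 1 1
0 0 0 0
0 0 1 0

Answer: 0 0 1 0
0 1 1 1
0 0 0 0
0 0 1 0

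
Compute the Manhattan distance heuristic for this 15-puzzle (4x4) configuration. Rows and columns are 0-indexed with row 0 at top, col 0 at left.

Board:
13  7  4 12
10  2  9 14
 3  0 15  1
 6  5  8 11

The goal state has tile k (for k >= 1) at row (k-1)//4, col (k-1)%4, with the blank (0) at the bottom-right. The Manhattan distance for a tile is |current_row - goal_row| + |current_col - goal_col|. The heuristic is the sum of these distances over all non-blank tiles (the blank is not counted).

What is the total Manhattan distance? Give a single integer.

Answer: 39

Derivation:
Tile 13: (0,0)->(3,0) = 3
Tile 7: (0,1)->(1,2) = 2
Tile 4: (0,2)->(0,3) = 1
Tile 12: (0,3)->(2,3) = 2
Tile 10: (1,0)->(2,1) = 2
Tile 2: (1,1)->(0,1) = 1
Tile 9: (1,2)->(2,0) = 3
Tile 14: (1,3)->(3,1) = 4
Tile 3: (2,0)->(0,2) = 4
Tile 15: (2,2)->(3,2) = 1
Tile 1: (2,3)->(0,0) = 5
Tile 6: (3,0)->(1,1) = 3
Tile 5: (3,1)->(1,0) = 3
Tile 8: (3,2)->(1,3) = 3
Tile 11: (3,3)->(2,2) = 2
Sum: 3 + 2 + 1 + 2 + 2 + 1 + 3 + 4 + 4 + 1 + 5 + 3 + 3 + 3 + 2 = 39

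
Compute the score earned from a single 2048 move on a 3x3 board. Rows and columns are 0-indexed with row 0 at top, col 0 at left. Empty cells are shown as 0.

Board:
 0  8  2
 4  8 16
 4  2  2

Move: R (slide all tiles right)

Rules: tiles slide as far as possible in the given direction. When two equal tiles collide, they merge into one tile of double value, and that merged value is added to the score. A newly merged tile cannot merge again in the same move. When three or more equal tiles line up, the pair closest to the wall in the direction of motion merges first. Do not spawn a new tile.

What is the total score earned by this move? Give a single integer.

Answer: 4

Derivation:
Slide right:
row 0: [0, 8, 2] -> [0, 8, 2]  score +0 (running 0)
row 1: [4, 8, 16] -> [4, 8, 16]  score +0 (running 0)
row 2: [4, 2, 2] -> [0, 4, 4]  score +4 (running 4)
Board after move:
 0  8  2
 4  8 16
 0  4  4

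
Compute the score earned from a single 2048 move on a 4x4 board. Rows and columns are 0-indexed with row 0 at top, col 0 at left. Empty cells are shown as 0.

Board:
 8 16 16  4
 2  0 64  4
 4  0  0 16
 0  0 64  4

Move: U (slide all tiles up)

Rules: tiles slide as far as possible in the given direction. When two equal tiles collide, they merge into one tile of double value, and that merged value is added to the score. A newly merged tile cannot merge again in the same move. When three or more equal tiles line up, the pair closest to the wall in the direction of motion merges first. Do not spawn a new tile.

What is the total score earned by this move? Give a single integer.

Answer: 136

Derivation:
Slide up:
col 0: [8, 2, 4, 0] -> [8, 2, 4, 0]  score +0 (running 0)
col 1: [16, 0, 0, 0] -> [16, 0, 0, 0]  score +0 (running 0)
col 2: [16, 64, 0, 64] -> [16, 128, 0, 0]  score +128 (running 128)
col 3: [4, 4, 16, 4] -> [8, 16, 4, 0]  score +8 (running 136)
Board after move:
  8  16  16   8
  2   0 128  16
  4   0   0   4
  0   0   0   0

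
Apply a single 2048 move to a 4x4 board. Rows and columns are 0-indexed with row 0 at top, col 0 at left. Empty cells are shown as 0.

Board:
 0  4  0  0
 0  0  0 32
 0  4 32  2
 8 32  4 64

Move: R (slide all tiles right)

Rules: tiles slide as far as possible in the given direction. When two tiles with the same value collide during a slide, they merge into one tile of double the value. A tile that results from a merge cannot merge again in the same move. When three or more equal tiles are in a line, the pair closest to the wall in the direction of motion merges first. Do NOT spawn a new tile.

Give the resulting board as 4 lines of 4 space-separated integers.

Answer:  0  0  0  4
 0  0  0 32
 0  4 32  2
 8 32  4 64

Derivation:
Slide right:
row 0: [0, 4, 0, 0] -> [0, 0, 0, 4]
row 1: [0, 0, 0, 32] -> [0, 0, 0, 32]
row 2: [0, 4, 32, 2] -> [0, 4, 32, 2]
row 3: [8, 32, 4, 64] -> [8, 32, 4, 64]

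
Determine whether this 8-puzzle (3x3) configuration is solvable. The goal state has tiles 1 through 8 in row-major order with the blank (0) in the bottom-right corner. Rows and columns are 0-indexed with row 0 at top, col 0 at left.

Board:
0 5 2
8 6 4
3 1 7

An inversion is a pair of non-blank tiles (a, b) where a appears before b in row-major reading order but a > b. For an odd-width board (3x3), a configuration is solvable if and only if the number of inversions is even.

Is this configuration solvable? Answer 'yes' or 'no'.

Answer: yes

Derivation:
Inversions (pairs i<j in row-major order where tile[i] > tile[j] > 0): 16
16 is even, so the puzzle is solvable.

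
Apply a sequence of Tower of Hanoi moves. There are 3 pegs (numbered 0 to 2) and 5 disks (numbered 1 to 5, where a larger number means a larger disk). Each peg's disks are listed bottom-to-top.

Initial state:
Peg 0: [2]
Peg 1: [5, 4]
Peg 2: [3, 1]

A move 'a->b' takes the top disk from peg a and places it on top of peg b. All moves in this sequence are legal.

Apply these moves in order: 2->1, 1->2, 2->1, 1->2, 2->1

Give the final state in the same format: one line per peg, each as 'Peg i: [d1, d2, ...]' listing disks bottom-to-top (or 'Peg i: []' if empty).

Answer: Peg 0: [2]
Peg 1: [5, 4, 1]
Peg 2: [3]

Derivation:
After move 1 (2->1):
Peg 0: [2]
Peg 1: [5, 4, 1]
Peg 2: [3]

After move 2 (1->2):
Peg 0: [2]
Peg 1: [5, 4]
Peg 2: [3, 1]

After move 3 (2->1):
Peg 0: [2]
Peg 1: [5, 4, 1]
Peg 2: [3]

After move 4 (1->2):
Peg 0: [2]
Peg 1: [5, 4]
Peg 2: [3, 1]

After move 5 (2->1):
Peg 0: [2]
Peg 1: [5, 4, 1]
Peg 2: [3]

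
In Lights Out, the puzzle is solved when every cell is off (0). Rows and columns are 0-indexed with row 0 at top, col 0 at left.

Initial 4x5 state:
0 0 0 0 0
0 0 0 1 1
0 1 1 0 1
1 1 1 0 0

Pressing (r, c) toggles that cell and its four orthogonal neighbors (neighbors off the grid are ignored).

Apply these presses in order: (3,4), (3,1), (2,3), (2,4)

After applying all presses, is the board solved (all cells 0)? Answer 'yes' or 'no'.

Answer: yes

Derivation:
After press 1 at (3,4):
0 0 0 0 0
0 0 0 1 1
0 1 1 0 0
1 1 1 1 1

After press 2 at (3,1):
0 0 0 0 0
0 0 0 1 1
0 0 1 0 0
0 0 0 1 1

After press 3 at (2,3):
0 0 0 0 0
0 0 0 0 1
0 0 0 1 1
0 0 0 0 1

After press 4 at (2,4):
0 0 0 0 0
0 0 0 0 0
0 0 0 0 0
0 0 0 0 0

Lights still on: 0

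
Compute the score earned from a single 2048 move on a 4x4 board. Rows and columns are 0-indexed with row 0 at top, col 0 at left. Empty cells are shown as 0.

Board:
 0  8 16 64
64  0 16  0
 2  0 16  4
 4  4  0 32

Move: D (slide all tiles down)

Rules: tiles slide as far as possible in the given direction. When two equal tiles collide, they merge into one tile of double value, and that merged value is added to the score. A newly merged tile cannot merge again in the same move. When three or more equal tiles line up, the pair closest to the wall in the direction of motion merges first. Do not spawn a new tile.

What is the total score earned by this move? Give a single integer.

Slide down:
col 0: [0, 64, 2, 4] -> [0, 64, 2, 4]  score +0 (running 0)
col 1: [8, 0, 0, 4] -> [0, 0, 8, 4]  score +0 (running 0)
col 2: [16, 16, 16, 0] -> [0, 0, 16, 32]  score +32 (running 32)
col 3: [64, 0, 4, 32] -> [0, 64, 4, 32]  score +0 (running 32)
Board after move:
 0  0  0  0
64  0  0 64
 2  8 16  4
 4  4 32 32

Answer: 32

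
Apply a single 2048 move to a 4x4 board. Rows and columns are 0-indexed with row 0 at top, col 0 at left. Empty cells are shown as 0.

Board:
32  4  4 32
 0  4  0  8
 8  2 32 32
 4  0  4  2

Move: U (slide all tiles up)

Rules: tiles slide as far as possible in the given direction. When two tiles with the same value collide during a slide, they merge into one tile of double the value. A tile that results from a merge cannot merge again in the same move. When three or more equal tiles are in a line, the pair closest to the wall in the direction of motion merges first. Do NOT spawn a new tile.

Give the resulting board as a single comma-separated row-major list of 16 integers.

Slide up:
col 0: [32, 0, 8, 4] -> [32, 8, 4, 0]
col 1: [4, 4, 2, 0] -> [8, 2, 0, 0]
col 2: [4, 0, 32, 4] -> [4, 32, 4, 0]
col 3: [32, 8, 32, 2] -> [32, 8, 32, 2]

Answer: 32, 8, 4, 32, 8, 2, 32, 8, 4, 0, 4, 32, 0, 0, 0, 2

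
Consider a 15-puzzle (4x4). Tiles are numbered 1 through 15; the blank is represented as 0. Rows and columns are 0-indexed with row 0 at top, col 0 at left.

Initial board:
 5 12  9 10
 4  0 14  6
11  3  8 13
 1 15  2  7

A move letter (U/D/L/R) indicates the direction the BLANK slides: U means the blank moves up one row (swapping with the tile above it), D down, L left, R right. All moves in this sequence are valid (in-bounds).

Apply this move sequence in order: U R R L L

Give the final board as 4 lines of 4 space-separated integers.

After move 1 (U):
 5  0  9 10
 4 12 14  6
11  3  8 13
 1 15  2  7

After move 2 (R):
 5  9  0 10
 4 12 14  6
11  3  8 13
 1 15  2  7

After move 3 (R):
 5  9 10  0
 4 12 14  6
11  3  8 13
 1 15  2  7

After move 4 (L):
 5  9  0 10
 4 12 14  6
11  3  8 13
 1 15  2  7

After move 5 (L):
 5  0  9 10
 4 12 14  6
11  3  8 13
 1 15  2  7

Answer:  5  0  9 10
 4 12 14  6
11  3  8 13
 1 15  2  7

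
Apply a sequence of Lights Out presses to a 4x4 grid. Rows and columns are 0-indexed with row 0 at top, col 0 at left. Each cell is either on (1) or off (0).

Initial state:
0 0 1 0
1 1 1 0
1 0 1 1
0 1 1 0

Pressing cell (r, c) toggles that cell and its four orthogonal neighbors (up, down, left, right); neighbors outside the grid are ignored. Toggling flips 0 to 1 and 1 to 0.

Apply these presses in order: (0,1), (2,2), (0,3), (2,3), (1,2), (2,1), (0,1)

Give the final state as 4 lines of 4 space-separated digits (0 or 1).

After press 1 at (0,1):
1 1 0 0
1 0 1 0
1 0 1 1
0 1 1 0

After press 2 at (2,2):
1 1 0 0
1 0 0 0
1 1 0 0
0 1 0 0

After press 3 at (0,3):
1 1 1 1
1 0 0 1
1 1 0 0
0 1 0 0

After press 4 at (2,3):
1 1 1 1
1 0 0 0
1 1 1 1
0 1 0 1

After press 5 at (1,2):
1 1 0 1
1 1 1 1
1 1 0 1
0 1 0 1

After press 6 at (2,1):
1 1 0 1
1 0 1 1
0 0 1 1
0 0 0 1

After press 7 at (0,1):
0 0 1 1
1 1 1 1
0 0 1 1
0 0 0 1

Answer: 0 0 1 1
1 1 1 1
0 0 1 1
0 0 0 1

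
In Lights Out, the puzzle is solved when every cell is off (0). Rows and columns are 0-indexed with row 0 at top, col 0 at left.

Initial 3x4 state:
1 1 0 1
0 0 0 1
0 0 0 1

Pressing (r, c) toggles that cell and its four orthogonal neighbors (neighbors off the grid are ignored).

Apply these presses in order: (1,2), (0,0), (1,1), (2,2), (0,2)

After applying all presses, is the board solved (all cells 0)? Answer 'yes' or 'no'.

Answer: yes

Derivation:
After press 1 at (1,2):
1 1 1 1
0 1 1 0
0 0 1 1

After press 2 at (0,0):
0 0 1 1
1 1 1 0
0 0 1 1

After press 3 at (1,1):
0 1 1 1
0 0 0 0
0 1 1 1

After press 4 at (2,2):
0 1 1 1
0 0 1 0
0 0 0 0

After press 5 at (0,2):
0 0 0 0
0 0 0 0
0 0 0 0

Lights still on: 0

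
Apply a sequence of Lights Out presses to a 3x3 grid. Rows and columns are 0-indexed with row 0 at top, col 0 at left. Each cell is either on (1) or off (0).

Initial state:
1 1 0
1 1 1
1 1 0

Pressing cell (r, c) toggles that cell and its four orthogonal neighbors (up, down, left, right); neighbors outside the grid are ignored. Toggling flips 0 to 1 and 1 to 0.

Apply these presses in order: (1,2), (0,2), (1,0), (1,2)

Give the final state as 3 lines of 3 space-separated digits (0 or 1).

Answer: 0 0 1
0 0 0
0 1 0

Derivation:
After press 1 at (1,2):
1 1 1
1 0 0
1 1 1

After press 2 at (0,2):
1 0 0
1 0 1
1 1 1

After press 3 at (1,0):
0 0 0
0 1 1
0 1 1

After press 4 at (1,2):
0 0 1
0 0 0
0 1 0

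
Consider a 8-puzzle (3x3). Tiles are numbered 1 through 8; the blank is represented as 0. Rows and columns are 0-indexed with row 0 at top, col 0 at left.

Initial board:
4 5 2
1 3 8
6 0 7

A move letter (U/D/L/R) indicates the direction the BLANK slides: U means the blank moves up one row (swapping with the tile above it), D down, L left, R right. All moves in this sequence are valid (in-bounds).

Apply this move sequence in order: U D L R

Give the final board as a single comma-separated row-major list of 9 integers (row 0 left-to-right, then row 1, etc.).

Answer: 4, 5, 2, 1, 3, 8, 6, 0, 7

Derivation:
After move 1 (U):
4 5 2
1 0 8
6 3 7

After move 2 (D):
4 5 2
1 3 8
6 0 7

After move 3 (L):
4 5 2
1 3 8
0 6 7

After move 4 (R):
4 5 2
1 3 8
6 0 7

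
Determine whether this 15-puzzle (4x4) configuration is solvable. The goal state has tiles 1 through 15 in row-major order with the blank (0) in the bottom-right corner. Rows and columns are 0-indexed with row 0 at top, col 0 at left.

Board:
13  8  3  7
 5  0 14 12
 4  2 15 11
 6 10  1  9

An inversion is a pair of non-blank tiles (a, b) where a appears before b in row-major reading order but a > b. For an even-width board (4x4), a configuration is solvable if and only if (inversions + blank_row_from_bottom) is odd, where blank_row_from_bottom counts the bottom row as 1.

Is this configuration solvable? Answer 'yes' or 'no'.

Answer: no

Derivation:
Inversions: 59
Blank is in row 1 (0-indexed from top), which is row 3 counting from the bottom (bottom = 1).
59 + 3 = 62, which is even, so the puzzle is not solvable.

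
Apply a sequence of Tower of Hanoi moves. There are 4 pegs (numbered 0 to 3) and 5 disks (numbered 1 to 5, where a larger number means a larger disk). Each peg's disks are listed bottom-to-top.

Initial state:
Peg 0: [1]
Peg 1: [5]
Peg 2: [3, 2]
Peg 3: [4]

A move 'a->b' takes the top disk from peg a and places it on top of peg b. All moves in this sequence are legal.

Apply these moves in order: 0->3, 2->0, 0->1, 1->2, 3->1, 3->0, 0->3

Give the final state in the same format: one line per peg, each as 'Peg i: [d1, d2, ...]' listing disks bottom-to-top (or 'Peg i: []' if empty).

After move 1 (0->3):
Peg 0: []
Peg 1: [5]
Peg 2: [3, 2]
Peg 3: [4, 1]

After move 2 (2->0):
Peg 0: [2]
Peg 1: [5]
Peg 2: [3]
Peg 3: [4, 1]

After move 3 (0->1):
Peg 0: []
Peg 1: [5, 2]
Peg 2: [3]
Peg 3: [4, 1]

After move 4 (1->2):
Peg 0: []
Peg 1: [5]
Peg 2: [3, 2]
Peg 3: [4, 1]

After move 5 (3->1):
Peg 0: []
Peg 1: [5, 1]
Peg 2: [3, 2]
Peg 3: [4]

After move 6 (3->0):
Peg 0: [4]
Peg 1: [5, 1]
Peg 2: [3, 2]
Peg 3: []

After move 7 (0->3):
Peg 0: []
Peg 1: [5, 1]
Peg 2: [3, 2]
Peg 3: [4]

Answer: Peg 0: []
Peg 1: [5, 1]
Peg 2: [3, 2]
Peg 3: [4]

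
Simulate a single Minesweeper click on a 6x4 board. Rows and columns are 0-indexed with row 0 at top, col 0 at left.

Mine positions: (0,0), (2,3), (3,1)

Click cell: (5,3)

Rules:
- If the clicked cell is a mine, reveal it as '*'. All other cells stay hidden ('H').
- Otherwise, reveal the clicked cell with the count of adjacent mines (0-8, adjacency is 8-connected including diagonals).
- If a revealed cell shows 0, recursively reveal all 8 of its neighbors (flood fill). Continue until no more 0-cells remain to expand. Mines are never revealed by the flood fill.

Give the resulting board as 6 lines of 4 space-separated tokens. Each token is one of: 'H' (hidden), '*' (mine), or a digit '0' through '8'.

H H H H
H H H H
H H H H
H H 2 1
1 1 1 0
0 0 0 0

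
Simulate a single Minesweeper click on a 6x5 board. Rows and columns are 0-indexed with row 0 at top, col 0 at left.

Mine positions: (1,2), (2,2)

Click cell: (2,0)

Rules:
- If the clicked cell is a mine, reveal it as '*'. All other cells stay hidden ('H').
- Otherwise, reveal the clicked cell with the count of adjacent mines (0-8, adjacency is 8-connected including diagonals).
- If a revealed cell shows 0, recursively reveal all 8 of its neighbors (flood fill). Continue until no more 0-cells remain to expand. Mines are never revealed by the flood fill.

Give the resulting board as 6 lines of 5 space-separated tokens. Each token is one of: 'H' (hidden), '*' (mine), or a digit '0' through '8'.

0 1 H 1 0
0 2 H 2 0
0 2 H 2 0
0 1 1 1 0
0 0 0 0 0
0 0 0 0 0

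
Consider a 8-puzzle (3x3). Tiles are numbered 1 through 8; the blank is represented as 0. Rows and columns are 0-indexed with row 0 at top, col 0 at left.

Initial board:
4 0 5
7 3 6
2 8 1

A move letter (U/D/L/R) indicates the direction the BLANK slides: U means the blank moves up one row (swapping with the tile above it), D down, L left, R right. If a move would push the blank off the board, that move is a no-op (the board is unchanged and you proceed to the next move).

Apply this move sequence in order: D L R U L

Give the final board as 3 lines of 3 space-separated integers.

After move 1 (D):
4 3 5
7 0 6
2 8 1

After move 2 (L):
4 3 5
0 7 6
2 8 1

After move 3 (R):
4 3 5
7 0 6
2 8 1

After move 4 (U):
4 0 5
7 3 6
2 8 1

After move 5 (L):
0 4 5
7 3 6
2 8 1

Answer: 0 4 5
7 3 6
2 8 1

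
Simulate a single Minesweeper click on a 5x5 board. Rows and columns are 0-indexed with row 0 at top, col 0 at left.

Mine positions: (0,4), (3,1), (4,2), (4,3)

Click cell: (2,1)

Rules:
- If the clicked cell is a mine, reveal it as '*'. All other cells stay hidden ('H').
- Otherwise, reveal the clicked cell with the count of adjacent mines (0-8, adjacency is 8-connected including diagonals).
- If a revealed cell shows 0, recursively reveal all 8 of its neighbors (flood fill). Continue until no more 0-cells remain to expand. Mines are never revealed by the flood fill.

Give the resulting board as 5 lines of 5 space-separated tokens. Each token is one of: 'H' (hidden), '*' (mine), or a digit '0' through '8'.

H H H H H
H H H H H
H 1 H H H
H H H H H
H H H H H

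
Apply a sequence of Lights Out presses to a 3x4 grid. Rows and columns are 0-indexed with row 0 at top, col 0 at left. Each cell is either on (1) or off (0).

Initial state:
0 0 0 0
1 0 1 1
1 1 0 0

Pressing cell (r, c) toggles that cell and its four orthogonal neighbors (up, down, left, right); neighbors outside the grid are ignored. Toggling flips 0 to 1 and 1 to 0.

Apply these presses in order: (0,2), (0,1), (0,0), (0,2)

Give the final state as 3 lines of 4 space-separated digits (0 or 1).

After press 1 at (0,2):
0 1 1 1
1 0 0 1
1 1 0 0

After press 2 at (0,1):
1 0 0 1
1 1 0 1
1 1 0 0

After press 3 at (0,0):
0 1 0 1
0 1 0 1
1 1 0 0

After press 4 at (0,2):
0 0 1 0
0 1 1 1
1 1 0 0

Answer: 0 0 1 0
0 1 1 1
1 1 0 0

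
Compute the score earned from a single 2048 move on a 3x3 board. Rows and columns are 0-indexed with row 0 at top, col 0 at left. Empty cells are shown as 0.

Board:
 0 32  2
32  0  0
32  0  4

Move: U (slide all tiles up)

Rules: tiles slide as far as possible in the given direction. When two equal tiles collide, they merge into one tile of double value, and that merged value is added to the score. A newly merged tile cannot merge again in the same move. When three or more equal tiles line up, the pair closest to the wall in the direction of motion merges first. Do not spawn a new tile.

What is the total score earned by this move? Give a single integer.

Answer: 64

Derivation:
Slide up:
col 0: [0, 32, 32] -> [64, 0, 0]  score +64 (running 64)
col 1: [32, 0, 0] -> [32, 0, 0]  score +0 (running 64)
col 2: [2, 0, 4] -> [2, 4, 0]  score +0 (running 64)
Board after move:
64 32  2
 0  0  4
 0  0  0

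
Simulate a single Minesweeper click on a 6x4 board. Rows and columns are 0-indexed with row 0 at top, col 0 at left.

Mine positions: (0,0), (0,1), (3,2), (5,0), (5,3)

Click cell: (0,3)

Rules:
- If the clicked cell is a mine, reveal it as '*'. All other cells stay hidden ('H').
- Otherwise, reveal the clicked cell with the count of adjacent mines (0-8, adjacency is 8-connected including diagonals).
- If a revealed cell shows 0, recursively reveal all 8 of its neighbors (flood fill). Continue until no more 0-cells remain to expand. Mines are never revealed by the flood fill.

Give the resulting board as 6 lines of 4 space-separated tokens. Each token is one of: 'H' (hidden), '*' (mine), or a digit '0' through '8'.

H H 1 0
H H 1 0
H H 1 1
H H H H
H H H H
H H H H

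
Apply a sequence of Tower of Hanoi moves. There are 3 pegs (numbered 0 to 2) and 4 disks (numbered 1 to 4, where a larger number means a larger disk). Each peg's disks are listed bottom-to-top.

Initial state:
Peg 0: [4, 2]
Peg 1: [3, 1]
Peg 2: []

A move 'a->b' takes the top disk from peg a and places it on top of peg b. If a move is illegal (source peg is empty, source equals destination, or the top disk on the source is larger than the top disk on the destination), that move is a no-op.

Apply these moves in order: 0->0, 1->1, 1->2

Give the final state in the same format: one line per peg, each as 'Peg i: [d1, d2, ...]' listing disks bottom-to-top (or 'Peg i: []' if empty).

Answer: Peg 0: [4, 2]
Peg 1: [3]
Peg 2: [1]

Derivation:
After move 1 (0->0):
Peg 0: [4, 2]
Peg 1: [3, 1]
Peg 2: []

After move 2 (1->1):
Peg 0: [4, 2]
Peg 1: [3, 1]
Peg 2: []

After move 3 (1->2):
Peg 0: [4, 2]
Peg 1: [3]
Peg 2: [1]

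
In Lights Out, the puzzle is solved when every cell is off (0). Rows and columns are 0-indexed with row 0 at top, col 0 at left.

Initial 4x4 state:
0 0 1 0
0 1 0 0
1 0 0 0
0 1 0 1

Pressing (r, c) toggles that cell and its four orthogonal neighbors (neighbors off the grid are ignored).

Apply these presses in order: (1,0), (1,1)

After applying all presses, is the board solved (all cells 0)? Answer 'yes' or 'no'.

After press 1 at (1,0):
1 0 1 0
1 0 0 0
0 0 0 0
0 1 0 1

After press 2 at (1,1):
1 1 1 0
0 1 1 0
0 1 0 0
0 1 0 1

Lights still on: 8

Answer: no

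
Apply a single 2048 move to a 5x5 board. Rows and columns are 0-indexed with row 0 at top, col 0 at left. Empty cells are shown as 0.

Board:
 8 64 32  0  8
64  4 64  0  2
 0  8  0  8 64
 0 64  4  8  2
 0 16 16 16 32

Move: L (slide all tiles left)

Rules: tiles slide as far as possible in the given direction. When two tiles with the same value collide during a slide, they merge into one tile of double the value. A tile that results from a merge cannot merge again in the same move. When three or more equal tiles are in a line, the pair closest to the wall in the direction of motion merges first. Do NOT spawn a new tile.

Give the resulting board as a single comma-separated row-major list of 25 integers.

Slide left:
row 0: [8, 64, 32, 0, 8] -> [8, 64, 32, 8, 0]
row 1: [64, 4, 64, 0, 2] -> [64, 4, 64, 2, 0]
row 2: [0, 8, 0, 8, 64] -> [16, 64, 0, 0, 0]
row 3: [0, 64, 4, 8, 2] -> [64, 4, 8, 2, 0]
row 4: [0, 16, 16, 16, 32] -> [32, 16, 32, 0, 0]

Answer: 8, 64, 32, 8, 0, 64, 4, 64, 2, 0, 16, 64, 0, 0, 0, 64, 4, 8, 2, 0, 32, 16, 32, 0, 0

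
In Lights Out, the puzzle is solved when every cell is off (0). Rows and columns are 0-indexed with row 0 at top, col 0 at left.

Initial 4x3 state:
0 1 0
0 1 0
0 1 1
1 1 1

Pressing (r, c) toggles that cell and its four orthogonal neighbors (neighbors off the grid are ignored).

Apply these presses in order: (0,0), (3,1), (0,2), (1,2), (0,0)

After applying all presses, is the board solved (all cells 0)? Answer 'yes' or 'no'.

After press 1 at (0,0):
1 0 0
1 1 0
0 1 1
1 1 1

After press 2 at (3,1):
1 0 0
1 1 0
0 0 1
0 0 0

After press 3 at (0,2):
1 1 1
1 1 1
0 0 1
0 0 0

After press 4 at (1,2):
1 1 0
1 0 0
0 0 0
0 0 0

After press 5 at (0,0):
0 0 0
0 0 0
0 0 0
0 0 0

Lights still on: 0

Answer: yes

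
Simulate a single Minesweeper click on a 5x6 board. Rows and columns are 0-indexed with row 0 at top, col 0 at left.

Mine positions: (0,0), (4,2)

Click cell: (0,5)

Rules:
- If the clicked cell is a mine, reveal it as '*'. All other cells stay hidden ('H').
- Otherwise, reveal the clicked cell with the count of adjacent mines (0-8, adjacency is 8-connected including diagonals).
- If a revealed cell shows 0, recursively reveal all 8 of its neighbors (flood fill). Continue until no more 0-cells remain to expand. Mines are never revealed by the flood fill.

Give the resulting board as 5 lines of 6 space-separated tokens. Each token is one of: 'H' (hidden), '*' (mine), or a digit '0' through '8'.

H 1 0 0 0 0
1 1 0 0 0 0
0 0 0 0 0 0
0 1 1 1 0 0
0 1 H 1 0 0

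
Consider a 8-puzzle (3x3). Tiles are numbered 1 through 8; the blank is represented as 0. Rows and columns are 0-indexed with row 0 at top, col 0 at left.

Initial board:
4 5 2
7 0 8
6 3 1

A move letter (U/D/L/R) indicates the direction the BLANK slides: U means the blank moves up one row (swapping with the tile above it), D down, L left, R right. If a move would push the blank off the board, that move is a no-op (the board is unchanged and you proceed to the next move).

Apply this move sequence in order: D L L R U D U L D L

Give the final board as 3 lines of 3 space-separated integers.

After move 1 (D):
4 5 2
7 3 8
6 0 1

After move 2 (L):
4 5 2
7 3 8
0 6 1

After move 3 (L):
4 5 2
7 3 8
0 6 1

After move 4 (R):
4 5 2
7 3 8
6 0 1

After move 5 (U):
4 5 2
7 0 8
6 3 1

After move 6 (D):
4 5 2
7 3 8
6 0 1

After move 7 (U):
4 5 2
7 0 8
6 3 1

After move 8 (L):
4 5 2
0 7 8
6 3 1

After move 9 (D):
4 5 2
6 7 8
0 3 1

After move 10 (L):
4 5 2
6 7 8
0 3 1

Answer: 4 5 2
6 7 8
0 3 1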